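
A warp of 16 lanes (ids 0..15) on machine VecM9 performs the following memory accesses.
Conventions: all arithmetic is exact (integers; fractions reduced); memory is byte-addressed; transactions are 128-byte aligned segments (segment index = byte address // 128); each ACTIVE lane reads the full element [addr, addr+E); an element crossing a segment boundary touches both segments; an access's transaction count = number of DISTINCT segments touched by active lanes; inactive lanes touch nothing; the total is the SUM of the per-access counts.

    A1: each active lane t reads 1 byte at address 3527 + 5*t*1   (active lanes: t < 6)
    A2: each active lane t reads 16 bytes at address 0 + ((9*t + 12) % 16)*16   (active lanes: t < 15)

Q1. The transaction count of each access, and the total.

A1: 1 transaction
A2: 2 transactions

Answer: 1,2; total 3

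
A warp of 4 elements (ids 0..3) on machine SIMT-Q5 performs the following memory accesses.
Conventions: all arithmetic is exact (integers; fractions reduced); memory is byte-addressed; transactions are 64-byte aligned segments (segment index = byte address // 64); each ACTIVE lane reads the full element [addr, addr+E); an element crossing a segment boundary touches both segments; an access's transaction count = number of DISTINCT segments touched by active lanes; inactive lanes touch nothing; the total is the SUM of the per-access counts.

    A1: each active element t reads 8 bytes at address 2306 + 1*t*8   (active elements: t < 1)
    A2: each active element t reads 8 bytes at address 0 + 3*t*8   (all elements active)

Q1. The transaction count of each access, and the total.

A1: 1 transaction
A2: 2 transactions

Answer: 1,2; total 3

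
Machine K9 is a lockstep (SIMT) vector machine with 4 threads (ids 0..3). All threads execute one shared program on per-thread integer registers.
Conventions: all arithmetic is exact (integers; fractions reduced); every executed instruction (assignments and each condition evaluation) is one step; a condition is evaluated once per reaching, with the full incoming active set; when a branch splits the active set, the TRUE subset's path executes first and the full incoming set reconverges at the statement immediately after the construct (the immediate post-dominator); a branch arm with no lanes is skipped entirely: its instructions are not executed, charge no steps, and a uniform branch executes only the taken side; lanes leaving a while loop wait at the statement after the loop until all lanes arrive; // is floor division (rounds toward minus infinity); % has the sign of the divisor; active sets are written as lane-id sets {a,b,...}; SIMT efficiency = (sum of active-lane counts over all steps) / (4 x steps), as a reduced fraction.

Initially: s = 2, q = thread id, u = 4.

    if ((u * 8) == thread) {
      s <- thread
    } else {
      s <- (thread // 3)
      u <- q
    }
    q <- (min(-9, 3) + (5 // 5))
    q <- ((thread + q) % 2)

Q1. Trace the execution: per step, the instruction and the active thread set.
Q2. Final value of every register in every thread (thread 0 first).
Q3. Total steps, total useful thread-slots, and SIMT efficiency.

step 0: eval ((u * 8) == thread)     {0,1,2,3}
step 1: s <- (thread // 3)           {0,1,2,3}
step 2: u <- q                       {0,1,2,3}
step 3: q <- (min(-9, 3) + (5 // 5)) {0,1,2,3}
step 4: q <- ((thread + q) % 2)      {0,1,2,3}

Answer: 5 steps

s: 0,0,0,1
q: 0,1,0,1
u: 0,1,2,3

steps = 5; useful = 20; efficiency = 20/20 = 1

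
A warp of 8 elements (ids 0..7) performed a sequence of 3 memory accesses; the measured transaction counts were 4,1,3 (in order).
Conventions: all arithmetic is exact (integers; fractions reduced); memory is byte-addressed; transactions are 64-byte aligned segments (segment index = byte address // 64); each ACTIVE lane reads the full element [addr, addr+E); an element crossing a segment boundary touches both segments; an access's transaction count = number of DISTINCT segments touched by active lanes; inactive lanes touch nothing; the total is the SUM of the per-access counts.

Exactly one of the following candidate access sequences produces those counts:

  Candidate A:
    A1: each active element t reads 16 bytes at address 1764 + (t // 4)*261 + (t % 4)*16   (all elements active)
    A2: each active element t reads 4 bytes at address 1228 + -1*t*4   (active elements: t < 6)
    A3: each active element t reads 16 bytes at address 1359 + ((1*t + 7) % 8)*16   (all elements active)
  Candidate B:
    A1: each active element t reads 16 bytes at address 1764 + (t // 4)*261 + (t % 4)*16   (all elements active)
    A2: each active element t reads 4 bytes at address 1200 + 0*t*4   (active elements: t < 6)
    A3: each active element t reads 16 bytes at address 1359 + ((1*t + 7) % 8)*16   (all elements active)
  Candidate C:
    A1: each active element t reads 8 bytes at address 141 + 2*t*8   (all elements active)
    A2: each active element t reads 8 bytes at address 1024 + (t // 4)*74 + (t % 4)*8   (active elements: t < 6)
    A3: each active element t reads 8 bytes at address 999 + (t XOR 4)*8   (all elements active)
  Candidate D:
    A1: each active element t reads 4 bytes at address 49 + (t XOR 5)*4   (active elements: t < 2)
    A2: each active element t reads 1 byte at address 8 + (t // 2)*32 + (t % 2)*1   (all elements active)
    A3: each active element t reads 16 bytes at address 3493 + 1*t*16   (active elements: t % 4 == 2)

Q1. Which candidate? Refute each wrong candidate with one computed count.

A: A2 gives 2 transactions, not 1
C: A1 gives 3 transactions, not 4
D: A1 gives 1 transaction, not 4
B: all counts match (4,1,3)

Answer: B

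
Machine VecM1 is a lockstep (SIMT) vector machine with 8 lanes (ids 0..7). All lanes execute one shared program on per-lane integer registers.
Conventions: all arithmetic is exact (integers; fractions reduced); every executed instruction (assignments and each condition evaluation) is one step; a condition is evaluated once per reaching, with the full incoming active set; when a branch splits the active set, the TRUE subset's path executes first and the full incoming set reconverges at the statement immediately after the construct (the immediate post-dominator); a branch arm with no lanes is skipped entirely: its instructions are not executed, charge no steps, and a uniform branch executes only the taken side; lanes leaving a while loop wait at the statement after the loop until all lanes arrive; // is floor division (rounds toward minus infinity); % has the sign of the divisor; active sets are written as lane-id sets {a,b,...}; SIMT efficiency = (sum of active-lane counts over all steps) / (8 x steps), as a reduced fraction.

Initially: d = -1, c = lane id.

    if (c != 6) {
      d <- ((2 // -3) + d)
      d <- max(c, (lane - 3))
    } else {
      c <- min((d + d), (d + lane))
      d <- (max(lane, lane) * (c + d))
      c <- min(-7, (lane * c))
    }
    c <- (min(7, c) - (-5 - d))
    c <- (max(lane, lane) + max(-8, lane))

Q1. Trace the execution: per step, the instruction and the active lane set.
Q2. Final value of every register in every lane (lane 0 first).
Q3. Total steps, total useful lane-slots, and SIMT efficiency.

step 0: eval (c != 6)                {0,1,2,3,4,5,6,7}
step 1: d <- ((2 // -3) + d)         {0,1,2,3,4,5,7}
step 2: d <- max(c, (lane - 3))      {0,1,2,3,4,5,7}
step 3: c <- min((d + d), (d + lane)) {6}
step 4: d <- (max(lane, lane) * (c + d)) {6}
step 5: c <- min(-7, (lane * c))     {6}
step 6: c <- (min(7, c) - (-5 - d))  {0,1,2,3,4,5,6,7}
step 7: c <- (max(lane, lane) + max(-8, lane)) {0,1,2,3,4,5,6,7}

Answer: 8 steps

d: 0,1,2,3,4,5,-18,7
c: 0,2,4,6,8,10,12,14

steps = 8; useful = 41; efficiency = 41/64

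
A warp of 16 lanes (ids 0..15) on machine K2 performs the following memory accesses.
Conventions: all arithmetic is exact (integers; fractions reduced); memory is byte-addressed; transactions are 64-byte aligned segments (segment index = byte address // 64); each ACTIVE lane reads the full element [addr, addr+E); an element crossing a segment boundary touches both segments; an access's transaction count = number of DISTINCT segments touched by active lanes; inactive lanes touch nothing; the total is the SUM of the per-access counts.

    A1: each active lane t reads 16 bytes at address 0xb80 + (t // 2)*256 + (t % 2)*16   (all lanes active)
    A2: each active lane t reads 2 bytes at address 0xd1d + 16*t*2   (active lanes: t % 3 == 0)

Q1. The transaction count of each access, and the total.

A1: 8 transactions
A2: 6 transactions

Answer: 8,6; total 14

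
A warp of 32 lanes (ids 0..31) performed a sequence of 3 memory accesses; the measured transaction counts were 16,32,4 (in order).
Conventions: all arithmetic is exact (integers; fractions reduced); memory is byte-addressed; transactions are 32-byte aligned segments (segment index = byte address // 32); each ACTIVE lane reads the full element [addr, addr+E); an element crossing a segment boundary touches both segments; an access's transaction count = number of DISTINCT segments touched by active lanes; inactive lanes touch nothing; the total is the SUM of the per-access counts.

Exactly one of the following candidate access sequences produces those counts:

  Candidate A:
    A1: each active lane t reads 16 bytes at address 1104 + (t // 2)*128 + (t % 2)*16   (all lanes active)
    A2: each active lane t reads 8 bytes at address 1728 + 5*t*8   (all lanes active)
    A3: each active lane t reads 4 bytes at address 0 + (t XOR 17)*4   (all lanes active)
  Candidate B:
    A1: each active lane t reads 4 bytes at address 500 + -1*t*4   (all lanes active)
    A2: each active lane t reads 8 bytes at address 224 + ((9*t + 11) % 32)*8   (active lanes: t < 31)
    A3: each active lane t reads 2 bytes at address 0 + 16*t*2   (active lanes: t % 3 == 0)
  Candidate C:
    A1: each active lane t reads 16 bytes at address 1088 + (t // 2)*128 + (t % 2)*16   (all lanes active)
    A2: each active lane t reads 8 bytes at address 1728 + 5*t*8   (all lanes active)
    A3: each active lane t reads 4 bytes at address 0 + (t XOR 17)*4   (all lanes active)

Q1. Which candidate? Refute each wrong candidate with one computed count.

A: A1 gives 32 transactions, not 16
B: A1 gives 5 transactions, not 16
C: all counts match (16,32,4)

Answer: C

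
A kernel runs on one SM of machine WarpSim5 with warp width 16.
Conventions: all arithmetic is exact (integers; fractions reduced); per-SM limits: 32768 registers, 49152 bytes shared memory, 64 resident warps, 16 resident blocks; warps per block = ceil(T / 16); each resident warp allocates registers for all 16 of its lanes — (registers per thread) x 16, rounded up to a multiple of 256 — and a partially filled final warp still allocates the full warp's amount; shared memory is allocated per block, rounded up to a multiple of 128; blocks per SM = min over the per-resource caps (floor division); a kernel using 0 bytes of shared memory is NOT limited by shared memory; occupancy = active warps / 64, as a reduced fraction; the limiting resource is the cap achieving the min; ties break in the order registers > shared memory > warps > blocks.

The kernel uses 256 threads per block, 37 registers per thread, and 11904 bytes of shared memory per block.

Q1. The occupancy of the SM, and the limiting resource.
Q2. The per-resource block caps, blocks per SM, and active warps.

Answer: occupancy 1/2, limited by registers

registers: 2 blocks
shared memory: 4 blocks
warps: 4 blocks
blocks: 16 blocks

Answer: 2 blocks, 32 active warps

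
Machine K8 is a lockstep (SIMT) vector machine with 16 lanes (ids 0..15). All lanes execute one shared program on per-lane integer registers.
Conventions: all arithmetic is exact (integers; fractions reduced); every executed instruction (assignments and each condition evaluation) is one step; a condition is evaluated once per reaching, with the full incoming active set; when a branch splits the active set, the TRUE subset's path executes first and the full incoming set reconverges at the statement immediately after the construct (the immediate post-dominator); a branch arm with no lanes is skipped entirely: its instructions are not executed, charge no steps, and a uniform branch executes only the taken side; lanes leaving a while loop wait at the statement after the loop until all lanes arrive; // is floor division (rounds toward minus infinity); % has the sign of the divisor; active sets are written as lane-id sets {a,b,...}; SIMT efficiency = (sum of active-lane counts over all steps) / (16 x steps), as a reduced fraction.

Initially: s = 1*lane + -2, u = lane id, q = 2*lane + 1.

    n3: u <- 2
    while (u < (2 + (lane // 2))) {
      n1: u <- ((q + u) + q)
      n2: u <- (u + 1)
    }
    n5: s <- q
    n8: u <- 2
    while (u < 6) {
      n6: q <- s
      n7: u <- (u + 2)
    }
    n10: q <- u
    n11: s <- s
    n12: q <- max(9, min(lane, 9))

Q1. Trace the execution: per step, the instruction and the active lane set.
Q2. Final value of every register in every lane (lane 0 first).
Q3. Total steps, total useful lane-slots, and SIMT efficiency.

step 0: u <- 2                       {0,1,2,3,4,5,6,7,8,9,10,11,12,13,14,15}
step 1: eval (u < (2 + (lane // 2))) {0,1,2,3,4,5,6,7,8,9,10,11,12,13,14,15}
step 2: u <- ((q + u) + q)           {2,3,4,5,6,7,8,9,10,11,12,13,14,15}
step 3: u <- (u + 1)                 {2,3,4,5,6,7,8,9,10,11,12,13,14,15}
step 4: eval (u < (2 + (lane // 2))) {2,3,4,5,6,7,8,9,10,11,12,13,14,15}
step 5: s <- q                       {0,1,2,3,4,5,6,7,8,9,10,11,12,13,14,15}
step 6: u <- 2                       {0,1,2,3,4,5,6,7,8,9,10,11,12,13,14,15}
step 7: eval (u < 6)                 {0,1,2,3,4,5,6,7,8,9,10,11,12,13,14,15}
step 8: q <- s                       {0,1,2,3,4,5,6,7,8,9,10,11,12,13,14,15}
step 9: u <- (u + 2)                 {0,1,2,3,4,5,6,7,8,9,10,11,12,13,14,15}
step 10: eval (u < 6)                 {0,1,2,3,4,5,6,7,8,9,10,11,12,13,14,15}
step 11: q <- s                       {0,1,2,3,4,5,6,7,8,9,10,11,12,13,14,15}
step 12: u <- (u + 2)                 {0,1,2,3,4,5,6,7,8,9,10,11,12,13,14,15}
step 13: eval (u < 6)                 {0,1,2,3,4,5,6,7,8,9,10,11,12,13,14,15}
step 14: q <- u                       {0,1,2,3,4,5,6,7,8,9,10,11,12,13,14,15}
step 15: s <- s                       {0,1,2,3,4,5,6,7,8,9,10,11,12,13,14,15}
step 16: q <- max(9, min(lane, 9))    {0,1,2,3,4,5,6,7,8,9,10,11,12,13,14,15}

Answer: 17 steps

s: 1,3,5,7,9,11,13,15,17,19,21,23,25,27,29,31
u: 6,6,6,6,6,6,6,6,6,6,6,6,6,6,6,6
q: 9,9,9,9,9,9,9,9,9,9,9,9,9,9,9,9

steps = 17; useful = 266; efficiency = 266/272 = 133/136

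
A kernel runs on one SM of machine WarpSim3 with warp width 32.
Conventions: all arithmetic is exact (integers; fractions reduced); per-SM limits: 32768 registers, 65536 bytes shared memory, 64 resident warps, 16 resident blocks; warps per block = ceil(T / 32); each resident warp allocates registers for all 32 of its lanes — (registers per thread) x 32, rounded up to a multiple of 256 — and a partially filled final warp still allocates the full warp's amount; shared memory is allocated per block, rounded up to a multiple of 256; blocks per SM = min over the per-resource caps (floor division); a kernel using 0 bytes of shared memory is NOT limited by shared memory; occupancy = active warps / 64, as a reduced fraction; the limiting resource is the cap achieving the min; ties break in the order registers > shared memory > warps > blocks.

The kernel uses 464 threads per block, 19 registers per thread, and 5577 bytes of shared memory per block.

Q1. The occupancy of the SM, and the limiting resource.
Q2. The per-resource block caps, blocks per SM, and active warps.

Answer: occupancy 15/32, limited by registers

registers: 2 blocks
shared memory: 11 blocks
warps: 4 blocks
blocks: 16 blocks

Answer: 2 blocks, 30 active warps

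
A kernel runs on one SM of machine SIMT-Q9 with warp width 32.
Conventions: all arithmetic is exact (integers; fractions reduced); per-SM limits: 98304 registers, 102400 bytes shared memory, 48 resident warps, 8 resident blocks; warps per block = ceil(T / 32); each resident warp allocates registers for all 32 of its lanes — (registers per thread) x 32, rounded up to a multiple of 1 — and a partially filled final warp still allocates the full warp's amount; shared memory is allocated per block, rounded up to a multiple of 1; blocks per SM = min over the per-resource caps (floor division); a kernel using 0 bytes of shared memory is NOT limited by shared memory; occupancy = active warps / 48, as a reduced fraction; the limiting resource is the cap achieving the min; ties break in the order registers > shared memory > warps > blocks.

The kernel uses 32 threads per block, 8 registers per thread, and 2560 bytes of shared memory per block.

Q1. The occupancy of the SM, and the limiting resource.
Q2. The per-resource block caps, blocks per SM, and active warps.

Answer: occupancy 1/6, limited by blocks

registers: 384 blocks
shared memory: 40 blocks
warps: 48 blocks
blocks: 8 blocks

Answer: 8 blocks, 8 active warps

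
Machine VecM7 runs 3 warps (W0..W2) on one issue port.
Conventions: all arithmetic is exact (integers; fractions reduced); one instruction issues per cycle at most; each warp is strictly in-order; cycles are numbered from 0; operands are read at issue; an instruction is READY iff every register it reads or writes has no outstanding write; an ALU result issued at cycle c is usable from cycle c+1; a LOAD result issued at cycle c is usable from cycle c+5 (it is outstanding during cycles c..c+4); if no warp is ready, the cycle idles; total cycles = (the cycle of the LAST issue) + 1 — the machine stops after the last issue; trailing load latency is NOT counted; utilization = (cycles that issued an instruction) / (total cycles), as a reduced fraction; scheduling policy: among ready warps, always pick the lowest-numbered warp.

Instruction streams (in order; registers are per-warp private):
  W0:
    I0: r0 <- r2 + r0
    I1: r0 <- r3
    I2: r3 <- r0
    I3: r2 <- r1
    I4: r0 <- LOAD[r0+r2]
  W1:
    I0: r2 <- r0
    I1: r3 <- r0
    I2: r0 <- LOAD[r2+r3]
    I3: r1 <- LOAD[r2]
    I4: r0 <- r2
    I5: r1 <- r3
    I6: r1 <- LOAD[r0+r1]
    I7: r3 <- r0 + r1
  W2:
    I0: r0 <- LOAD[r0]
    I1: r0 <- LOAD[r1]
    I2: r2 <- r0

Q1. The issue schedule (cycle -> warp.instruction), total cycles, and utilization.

cycle 0: W0.I0
cycle 1: W0.I1
cycle 2: W0.I2
cycle 3: W0.I3
cycle 4: W0.I4
cycle 5: W1.I0
cycle 6: W1.I1
cycle 7: W1.I2
cycle 8: W1.I3
cycle 9: W2.I0
cycle 10: idle
cycle 11: idle
cycle 12: W1.I4
cycle 13: W1.I5
cycle 14: W1.I6
cycle 15: W2.I1
cycle 16: idle
cycle 17: idle
cycle 18: idle
cycle 19: W1.I7
cycle 20: W2.I2

Answer: 21 cycles, utilization 16/21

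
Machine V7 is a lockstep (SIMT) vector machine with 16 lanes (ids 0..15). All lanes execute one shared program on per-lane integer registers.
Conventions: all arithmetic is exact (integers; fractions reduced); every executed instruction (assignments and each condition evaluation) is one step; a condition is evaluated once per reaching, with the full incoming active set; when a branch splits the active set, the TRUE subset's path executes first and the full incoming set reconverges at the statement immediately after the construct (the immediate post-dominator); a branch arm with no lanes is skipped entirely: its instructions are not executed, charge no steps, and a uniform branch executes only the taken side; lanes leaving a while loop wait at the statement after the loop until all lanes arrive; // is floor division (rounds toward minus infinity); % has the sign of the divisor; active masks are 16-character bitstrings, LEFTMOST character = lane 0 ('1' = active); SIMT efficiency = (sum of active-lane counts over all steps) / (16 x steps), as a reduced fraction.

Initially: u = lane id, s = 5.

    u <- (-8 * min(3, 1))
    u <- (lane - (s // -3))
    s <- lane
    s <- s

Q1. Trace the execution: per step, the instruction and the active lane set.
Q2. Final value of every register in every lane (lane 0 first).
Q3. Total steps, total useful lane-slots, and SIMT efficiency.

step 0: u <- (-8 * min(3, 1))        1111111111111111
step 1: u <- (lane - (s // -3))      1111111111111111
step 2: s <- lane                    1111111111111111
step 3: s <- s                       1111111111111111

Answer: 4 steps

u: 2,3,4,5,6,7,8,9,10,11,12,13,14,15,16,17
s: 0,1,2,3,4,5,6,7,8,9,10,11,12,13,14,15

steps = 4; useful = 64; efficiency = 64/64 = 1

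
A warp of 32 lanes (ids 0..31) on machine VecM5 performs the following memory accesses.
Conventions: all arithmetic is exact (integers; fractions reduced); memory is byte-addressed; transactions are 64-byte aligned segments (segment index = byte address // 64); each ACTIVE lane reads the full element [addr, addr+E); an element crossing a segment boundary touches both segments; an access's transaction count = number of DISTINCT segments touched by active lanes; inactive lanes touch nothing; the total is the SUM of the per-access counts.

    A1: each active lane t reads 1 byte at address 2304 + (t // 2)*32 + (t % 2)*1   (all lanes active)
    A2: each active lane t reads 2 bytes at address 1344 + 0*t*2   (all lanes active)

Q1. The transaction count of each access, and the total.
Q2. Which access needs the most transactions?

A1: 8 transactions
A2: 1 transaction

Answer: 8,1; total 9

Answer: A1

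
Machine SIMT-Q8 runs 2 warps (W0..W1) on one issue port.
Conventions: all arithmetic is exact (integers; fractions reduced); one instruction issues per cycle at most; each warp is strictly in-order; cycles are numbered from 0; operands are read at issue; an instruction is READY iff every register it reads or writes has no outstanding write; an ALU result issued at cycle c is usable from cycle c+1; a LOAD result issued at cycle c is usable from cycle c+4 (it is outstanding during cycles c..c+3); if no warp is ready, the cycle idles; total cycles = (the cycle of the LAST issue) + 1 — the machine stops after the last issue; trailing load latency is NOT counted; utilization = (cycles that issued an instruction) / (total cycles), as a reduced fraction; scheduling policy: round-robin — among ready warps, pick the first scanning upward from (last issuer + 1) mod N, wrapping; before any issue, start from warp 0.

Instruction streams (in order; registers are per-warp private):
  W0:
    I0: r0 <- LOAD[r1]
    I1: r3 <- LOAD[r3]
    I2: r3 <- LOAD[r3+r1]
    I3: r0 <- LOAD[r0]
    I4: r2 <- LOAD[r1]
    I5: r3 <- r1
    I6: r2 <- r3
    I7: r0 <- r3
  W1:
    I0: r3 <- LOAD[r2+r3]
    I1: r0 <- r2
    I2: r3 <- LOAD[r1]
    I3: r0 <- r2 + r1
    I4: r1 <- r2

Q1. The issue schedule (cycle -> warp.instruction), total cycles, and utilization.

cycle 0: W0.I0
cycle 1: W1.I0
cycle 2: W0.I1
cycle 3: W1.I1
cycle 4: idle
cycle 5: W1.I2
cycle 6: W0.I2
cycle 7: W1.I3
cycle 8: W0.I3
cycle 9: W1.I4
cycle 10: W0.I4
cycle 11: W0.I5
cycle 12: idle
cycle 13: idle
cycle 14: W0.I6
cycle 15: W0.I7

Answer: 16 cycles, utilization 13/16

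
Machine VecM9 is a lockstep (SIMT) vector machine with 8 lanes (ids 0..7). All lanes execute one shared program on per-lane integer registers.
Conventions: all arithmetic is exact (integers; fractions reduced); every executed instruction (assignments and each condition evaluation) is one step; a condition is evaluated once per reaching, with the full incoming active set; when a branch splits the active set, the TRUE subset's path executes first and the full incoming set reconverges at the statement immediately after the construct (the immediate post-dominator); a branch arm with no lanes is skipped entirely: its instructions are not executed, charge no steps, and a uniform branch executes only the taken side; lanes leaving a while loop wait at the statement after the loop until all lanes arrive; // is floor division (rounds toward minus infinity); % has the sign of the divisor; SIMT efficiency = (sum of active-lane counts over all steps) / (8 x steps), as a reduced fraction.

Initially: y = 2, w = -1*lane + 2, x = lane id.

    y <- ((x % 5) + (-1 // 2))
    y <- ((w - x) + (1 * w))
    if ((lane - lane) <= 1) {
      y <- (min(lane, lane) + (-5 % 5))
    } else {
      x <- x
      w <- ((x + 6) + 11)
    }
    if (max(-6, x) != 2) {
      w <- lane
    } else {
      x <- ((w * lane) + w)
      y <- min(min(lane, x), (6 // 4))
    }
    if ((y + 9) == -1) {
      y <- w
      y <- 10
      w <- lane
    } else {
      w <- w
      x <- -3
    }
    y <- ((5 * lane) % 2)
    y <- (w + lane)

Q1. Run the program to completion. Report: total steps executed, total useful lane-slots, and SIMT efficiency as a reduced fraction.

Answer: 13 steps, 89 useful, 89/104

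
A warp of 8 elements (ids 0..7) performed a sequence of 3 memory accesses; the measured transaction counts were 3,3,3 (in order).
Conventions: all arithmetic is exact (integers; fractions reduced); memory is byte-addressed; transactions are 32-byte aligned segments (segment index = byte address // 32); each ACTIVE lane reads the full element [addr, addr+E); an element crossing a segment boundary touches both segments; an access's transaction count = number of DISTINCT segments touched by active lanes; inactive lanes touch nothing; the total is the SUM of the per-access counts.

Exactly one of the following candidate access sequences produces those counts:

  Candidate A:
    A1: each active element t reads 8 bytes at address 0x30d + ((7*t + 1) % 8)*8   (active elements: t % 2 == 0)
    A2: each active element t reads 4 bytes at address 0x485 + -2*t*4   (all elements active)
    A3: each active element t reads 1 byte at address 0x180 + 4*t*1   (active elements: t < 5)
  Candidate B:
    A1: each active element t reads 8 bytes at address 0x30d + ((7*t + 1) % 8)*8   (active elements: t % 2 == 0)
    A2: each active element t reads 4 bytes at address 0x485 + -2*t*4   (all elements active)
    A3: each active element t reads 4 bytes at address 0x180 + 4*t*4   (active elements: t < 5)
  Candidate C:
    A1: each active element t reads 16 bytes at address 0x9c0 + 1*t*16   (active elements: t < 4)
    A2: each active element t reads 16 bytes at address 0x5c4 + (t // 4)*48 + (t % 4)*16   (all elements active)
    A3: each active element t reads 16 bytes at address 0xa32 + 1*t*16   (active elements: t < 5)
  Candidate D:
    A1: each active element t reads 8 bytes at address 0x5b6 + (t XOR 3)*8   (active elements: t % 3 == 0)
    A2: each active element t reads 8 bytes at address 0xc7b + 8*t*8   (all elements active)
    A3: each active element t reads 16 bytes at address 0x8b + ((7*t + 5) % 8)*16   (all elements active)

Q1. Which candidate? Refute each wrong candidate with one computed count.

A: A3 gives 1 transaction, not 3
C: A1 gives 2 transactions, not 3
D: A2 gives 16 transactions, not 3
B: all counts match (3,3,3)

Answer: B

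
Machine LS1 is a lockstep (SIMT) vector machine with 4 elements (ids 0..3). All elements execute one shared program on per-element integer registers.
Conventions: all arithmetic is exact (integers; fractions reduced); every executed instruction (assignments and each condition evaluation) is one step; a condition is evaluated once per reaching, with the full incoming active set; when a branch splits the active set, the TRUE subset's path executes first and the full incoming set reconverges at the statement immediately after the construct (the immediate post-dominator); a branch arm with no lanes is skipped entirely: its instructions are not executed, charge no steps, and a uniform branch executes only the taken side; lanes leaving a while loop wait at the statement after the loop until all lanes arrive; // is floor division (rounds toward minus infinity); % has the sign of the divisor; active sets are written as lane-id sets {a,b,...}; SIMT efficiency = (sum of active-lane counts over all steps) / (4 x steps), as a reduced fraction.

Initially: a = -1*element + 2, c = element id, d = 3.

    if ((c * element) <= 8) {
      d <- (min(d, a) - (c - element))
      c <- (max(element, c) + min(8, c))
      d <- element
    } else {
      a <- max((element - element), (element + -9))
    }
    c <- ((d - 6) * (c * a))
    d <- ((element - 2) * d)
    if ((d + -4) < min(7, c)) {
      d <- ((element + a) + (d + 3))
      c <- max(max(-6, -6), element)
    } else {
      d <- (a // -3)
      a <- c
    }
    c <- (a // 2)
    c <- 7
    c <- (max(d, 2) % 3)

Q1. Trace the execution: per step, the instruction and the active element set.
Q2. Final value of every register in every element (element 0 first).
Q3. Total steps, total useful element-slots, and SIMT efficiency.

step 0: eval ((c * element) <= 8)    {0,1,2,3}
step 1: d <- (min(d, a) - (c - element)) {0,1,2}
step 2: c <- (max(element, c) + min(8, c)) {0,1,2}
step 3: d <- element                 {0,1,2}
step 4: a <- max((element - element), (element + -9)) {3}
step 5: c <- ((d - 6) * (c * a))     {0,1,2,3}
step 6: d <- ((element - 2) * d)     {0,1,2,3}
step 7: eval ((d + -4) < min(7, c))  {0,1,2,3}
step 8: d <- ((element + a) + (d + 3)) {0,2,3}
step 9: c <- max(max(-6, -6), element) {0,2,3}
step 10: d <- (a // -3)               {1}
step 11: a <- c                       {1}
step 12: c <- (a // 2)                {0,1,2,3}
step 13: c <- 7                       {0,1,2,3}
step 14: c <- (max(d, 2) % 3)         {0,1,2,3}

Answer: 15 steps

a: 2,-10,0,0
c: 2,2,2,0
d: 5,-1,5,9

steps = 15; useful = 46; efficiency = 46/60 = 23/30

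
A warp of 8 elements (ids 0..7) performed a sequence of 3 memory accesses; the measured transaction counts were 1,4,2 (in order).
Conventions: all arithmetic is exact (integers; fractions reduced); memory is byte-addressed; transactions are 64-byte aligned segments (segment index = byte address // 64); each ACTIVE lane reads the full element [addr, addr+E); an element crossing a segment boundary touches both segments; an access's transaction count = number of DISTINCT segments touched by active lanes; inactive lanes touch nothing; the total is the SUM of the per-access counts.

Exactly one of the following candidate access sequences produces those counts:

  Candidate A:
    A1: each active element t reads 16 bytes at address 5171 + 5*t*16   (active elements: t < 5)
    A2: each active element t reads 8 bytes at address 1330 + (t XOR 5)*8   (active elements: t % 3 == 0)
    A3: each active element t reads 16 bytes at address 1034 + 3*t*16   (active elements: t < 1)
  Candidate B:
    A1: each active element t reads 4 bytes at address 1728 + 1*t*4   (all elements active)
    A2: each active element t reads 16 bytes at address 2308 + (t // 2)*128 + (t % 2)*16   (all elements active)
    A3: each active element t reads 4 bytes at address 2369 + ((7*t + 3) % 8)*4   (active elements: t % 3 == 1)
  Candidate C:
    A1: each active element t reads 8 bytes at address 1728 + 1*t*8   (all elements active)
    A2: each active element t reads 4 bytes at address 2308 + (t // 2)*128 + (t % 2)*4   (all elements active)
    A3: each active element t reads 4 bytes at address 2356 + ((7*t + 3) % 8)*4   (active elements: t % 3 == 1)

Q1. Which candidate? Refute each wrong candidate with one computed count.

A: A1 gives 7 transactions, not 1
B: A3 gives 1 transaction, not 2
C: all counts match (1,4,2)

Answer: C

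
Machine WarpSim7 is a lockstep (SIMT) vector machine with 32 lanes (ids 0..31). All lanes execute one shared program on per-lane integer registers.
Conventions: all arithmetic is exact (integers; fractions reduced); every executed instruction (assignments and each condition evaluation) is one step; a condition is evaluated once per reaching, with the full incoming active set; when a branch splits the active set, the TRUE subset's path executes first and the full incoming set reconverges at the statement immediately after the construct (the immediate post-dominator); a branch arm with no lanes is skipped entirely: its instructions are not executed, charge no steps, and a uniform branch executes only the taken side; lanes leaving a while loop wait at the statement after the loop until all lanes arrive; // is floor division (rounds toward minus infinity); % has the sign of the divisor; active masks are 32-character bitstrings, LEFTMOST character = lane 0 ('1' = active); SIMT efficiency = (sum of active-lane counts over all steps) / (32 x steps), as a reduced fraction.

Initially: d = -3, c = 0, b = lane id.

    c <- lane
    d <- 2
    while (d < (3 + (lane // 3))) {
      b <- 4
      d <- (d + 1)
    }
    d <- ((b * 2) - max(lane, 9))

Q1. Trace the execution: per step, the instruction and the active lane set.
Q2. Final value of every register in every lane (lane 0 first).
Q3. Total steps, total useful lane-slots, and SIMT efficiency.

step 0: c <- lane                    11111111111111111111111111111111
step 1: d <- 2                       11111111111111111111111111111111
step 2: eval (d < (3 + (lane // 3))) 11111111111111111111111111111111
step 3: b <- 4                       11111111111111111111111111111111
step 4: d <- (d + 1)                 11111111111111111111111111111111
step 5: eval (d < (3 + (lane // 3))) 11111111111111111111111111111111
step 6: b <- 4                       00011111111111111111111111111111
step 7: d <- (d + 1)                 00011111111111111111111111111111
step 8: eval (d < (3 + (lane // 3))) 00011111111111111111111111111111
step 9: b <- 4                       00000011111111111111111111111111
step 10: d <- (d + 1)                 00000011111111111111111111111111
step 11: eval (d < (3 + (lane // 3))) 00000011111111111111111111111111
step 12: b <- 4                       00000000011111111111111111111111
step 13: d <- (d + 1)                 00000000011111111111111111111111
step 14: eval (d < (3 + (lane // 3))) 00000000011111111111111111111111
step 15: b <- 4                       00000000000011111111111111111111
step 16: d <- (d + 1)                 00000000000011111111111111111111
step 17: eval (d < (3 + (lane // 3))) 00000000000011111111111111111111
step 18: b <- 4                       00000000000000011111111111111111
step 19: d <- (d + 1)                 00000000000000011111111111111111
step 20: eval (d < (3 + (lane // 3))) 00000000000000011111111111111111
step 21: b <- 4                       00000000000000000011111111111111
step 22: d <- (d + 1)                 00000000000000000011111111111111
step 23: eval (d < (3 + (lane // 3))) 00000000000000000011111111111111
step 24: b <- 4                       00000000000000000000011111111111
step 25: d <- (d + 1)                 00000000000000000000011111111111
step 26: eval (d < (3 + (lane // 3))) 00000000000000000000011111111111
step 27: b <- 4                       00000000000000000000000011111111
step 28: d <- (d + 1)                 00000000000000000000000011111111
step 29: eval (d < (3 + (lane // 3))) 00000000000000000000000011111111
step 30: b <- 4                       00000000000000000000000000011111
step 31: d <- (d + 1)                 00000000000000000000000000011111
step 32: eval (d < (3 + (lane // 3))) 00000000000000000000000000011111
step 33: b <- 4                       00000000000000000000000000000011
step 34: d <- (d + 1)                 00000000000000000000000000000011
step 35: eval (d < (3 + (lane // 3))) 00000000000000000000000000000011
step 36: d <- ((b * 2) - max(lane, 9)) 11111111111111111111111111111111

Answer: 37 steps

d: -1,-1,-1,-1,-1,-1,-1,-1,-1,-1,-2,-3,-4,-5,-6,-7,-8,-9,-10,-11,-12,-13,-14,-15,-16,-17,-18,-19,-20,-21,-22,-23
c: 0,1,2,3,4,5,6,7,8,9,10,11,12,13,14,15,16,17,18,19,20,21,22,23,24,25,26,27,28,29,30,31
b: 4,4,4,4,4,4,4,4,4,4,4,4,4,4,4,4,4,4,4,4,4,4,4,4,4,4,4,4,4,4,4,4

steps = 37; useful = 689; efficiency = 689/1184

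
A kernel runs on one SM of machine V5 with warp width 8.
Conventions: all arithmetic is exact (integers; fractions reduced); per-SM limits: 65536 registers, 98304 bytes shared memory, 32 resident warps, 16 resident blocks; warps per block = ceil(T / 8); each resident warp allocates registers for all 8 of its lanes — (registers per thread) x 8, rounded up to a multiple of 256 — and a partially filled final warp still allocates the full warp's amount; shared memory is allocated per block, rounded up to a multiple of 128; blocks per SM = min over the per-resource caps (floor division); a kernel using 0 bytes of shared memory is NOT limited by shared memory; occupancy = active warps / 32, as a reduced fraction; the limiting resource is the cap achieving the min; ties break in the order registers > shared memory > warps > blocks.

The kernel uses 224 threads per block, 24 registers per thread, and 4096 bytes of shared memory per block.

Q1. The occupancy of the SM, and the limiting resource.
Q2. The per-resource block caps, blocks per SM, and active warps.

Answer: occupancy 7/8, limited by warps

registers: 9 blocks
shared memory: 24 blocks
warps: 1 block
blocks: 16 blocks

Answer: 1 block, 28 active warps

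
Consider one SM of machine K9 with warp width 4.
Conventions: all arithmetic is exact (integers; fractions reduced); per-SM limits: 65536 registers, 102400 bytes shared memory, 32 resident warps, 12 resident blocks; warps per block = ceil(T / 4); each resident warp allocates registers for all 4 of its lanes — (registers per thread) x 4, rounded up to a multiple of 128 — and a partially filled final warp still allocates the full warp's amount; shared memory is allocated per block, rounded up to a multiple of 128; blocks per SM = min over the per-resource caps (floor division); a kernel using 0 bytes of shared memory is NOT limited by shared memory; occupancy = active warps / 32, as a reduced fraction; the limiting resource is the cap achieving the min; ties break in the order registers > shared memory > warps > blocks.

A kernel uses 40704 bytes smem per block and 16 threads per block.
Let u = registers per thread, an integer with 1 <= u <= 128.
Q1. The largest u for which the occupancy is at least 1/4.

Answer: u = 128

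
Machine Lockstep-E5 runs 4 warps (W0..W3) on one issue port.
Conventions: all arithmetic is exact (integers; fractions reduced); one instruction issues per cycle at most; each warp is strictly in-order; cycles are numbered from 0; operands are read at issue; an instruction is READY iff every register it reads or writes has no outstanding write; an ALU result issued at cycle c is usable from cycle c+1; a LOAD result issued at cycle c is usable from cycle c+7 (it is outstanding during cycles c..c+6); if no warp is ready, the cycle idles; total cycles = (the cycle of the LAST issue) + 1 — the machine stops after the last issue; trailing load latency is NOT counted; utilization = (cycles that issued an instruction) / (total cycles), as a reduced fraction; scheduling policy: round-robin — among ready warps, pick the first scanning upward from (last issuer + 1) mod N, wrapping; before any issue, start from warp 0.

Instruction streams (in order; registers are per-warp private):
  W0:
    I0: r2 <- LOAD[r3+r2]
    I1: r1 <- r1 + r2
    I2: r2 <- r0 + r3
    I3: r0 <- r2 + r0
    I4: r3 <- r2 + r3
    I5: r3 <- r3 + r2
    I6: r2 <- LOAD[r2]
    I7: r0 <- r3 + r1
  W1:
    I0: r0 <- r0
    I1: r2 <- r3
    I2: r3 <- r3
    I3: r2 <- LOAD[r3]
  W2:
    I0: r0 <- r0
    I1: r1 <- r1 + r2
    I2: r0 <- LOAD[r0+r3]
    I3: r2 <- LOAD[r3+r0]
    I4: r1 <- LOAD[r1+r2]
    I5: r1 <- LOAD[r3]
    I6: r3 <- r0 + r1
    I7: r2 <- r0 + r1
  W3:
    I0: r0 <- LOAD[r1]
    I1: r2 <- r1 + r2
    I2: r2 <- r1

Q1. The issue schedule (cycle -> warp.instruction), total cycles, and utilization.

cycle 0: W0.I0
cycle 1: W1.I0
cycle 2: W2.I0
cycle 3: W3.I0
cycle 4: W1.I1
cycle 5: W2.I1
cycle 6: W3.I1
cycle 7: W0.I1
cycle 8: W1.I2
cycle 9: W2.I2
cycle 10: W3.I2
cycle 11: W0.I2
cycle 12: W1.I3
cycle 13: W0.I3
cycle 14: W0.I4
cycle 15: W0.I5
cycle 16: W2.I3
cycle 17: W0.I6
cycle 18: W0.I7
cycle 19: idle
cycle 20: idle
cycle 21: idle
cycle 22: idle
cycle 23: W2.I4
cycle 24: idle
cycle 25: idle
cycle 26: idle
cycle 27: idle
cycle 28: idle
cycle 29: idle
cycle 30: W2.I5
cycle 31: idle
cycle 32: idle
cycle 33: idle
cycle 34: idle
cycle 35: idle
cycle 36: idle
cycle 37: W2.I6
cycle 38: W2.I7

Answer: 39 cycles, utilization 23/39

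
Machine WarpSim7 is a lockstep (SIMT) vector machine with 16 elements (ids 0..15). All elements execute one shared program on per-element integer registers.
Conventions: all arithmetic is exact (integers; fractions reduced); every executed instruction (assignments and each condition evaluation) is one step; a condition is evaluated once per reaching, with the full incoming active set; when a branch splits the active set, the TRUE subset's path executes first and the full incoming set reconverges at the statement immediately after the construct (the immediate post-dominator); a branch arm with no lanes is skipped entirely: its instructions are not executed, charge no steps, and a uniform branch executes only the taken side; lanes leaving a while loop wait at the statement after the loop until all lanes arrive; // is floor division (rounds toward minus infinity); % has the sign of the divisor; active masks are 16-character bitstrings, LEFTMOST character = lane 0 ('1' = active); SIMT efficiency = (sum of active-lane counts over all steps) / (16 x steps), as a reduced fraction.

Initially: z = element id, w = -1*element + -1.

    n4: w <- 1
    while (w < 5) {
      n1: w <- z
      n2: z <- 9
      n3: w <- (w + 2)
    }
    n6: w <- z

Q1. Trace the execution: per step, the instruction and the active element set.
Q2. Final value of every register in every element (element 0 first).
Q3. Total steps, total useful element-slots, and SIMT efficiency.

step 0: w <- 1                       1111111111111111
step 1: eval (w < 5)                 1111111111111111
step 2: w <- z                       1111111111111111
step 3: z <- 9                       1111111111111111
step 4: w <- (w + 2)                 1111111111111111
step 5: eval (w < 5)                 1111111111111111
step 6: w <- z                       1110000000000000
step 7: z <- 9                       1110000000000000
step 8: w <- (w + 2)                 1110000000000000
step 9: eval (w < 5)                 1110000000000000
step 10: w <- z                       1111111111111111

Answer: 11 steps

z: 9,9,9,9,9,9,9,9,9,9,9,9,9,9,9,9
w: 9,9,9,9,9,9,9,9,9,9,9,9,9,9,9,9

steps = 11; useful = 124; efficiency = 124/176 = 31/44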